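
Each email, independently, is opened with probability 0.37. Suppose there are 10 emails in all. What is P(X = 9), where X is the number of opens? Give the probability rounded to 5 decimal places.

0.00082

X ~ Binomial(n=10, p=0.37).
P(X=9) = C(10,9) · p^9 · (1−p)^1
= 10 · 0.00012996 · 0.63 = 0.0008188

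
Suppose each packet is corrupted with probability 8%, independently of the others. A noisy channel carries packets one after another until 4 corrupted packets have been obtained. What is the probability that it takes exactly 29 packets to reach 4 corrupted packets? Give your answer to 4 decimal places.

0.0167

Y = trial on which the fourth success occurs; negative binomial, r=4, p=0.08.
P(Y=29) = C(28,3) · p^4 · (1−p)^25
= 3276 · 4.096e-05 · 0.12436 = 0.016688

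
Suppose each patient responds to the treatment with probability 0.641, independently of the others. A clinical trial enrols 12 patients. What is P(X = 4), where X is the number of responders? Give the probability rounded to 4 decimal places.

0.0231

X ~ Binomial(n=12, p=0.641).
P(X=4) = C(12,4) · p^4 · (1−p)^8
= 495 · 0.16882 · 0.0002759 = 0.023056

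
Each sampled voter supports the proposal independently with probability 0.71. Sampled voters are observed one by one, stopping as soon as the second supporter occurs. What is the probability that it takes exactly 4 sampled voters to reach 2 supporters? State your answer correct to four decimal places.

0.1272

Y = trial on which the second success occurs; negative binomial, r=2, p=0.71.
P(Y=4) = C(3,1) · p^2 · (1−p)^2
= 3 · 0.5041 · 0.0841 = 0.127184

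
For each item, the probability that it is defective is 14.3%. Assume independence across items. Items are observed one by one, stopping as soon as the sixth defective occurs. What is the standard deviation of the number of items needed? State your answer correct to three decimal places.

15.857

Y = total items until the sixth success; negative binomial with r=6, p=0.143.
SD(Y) = √[r(1−p)/p²] = √(251.45484) = 15.85733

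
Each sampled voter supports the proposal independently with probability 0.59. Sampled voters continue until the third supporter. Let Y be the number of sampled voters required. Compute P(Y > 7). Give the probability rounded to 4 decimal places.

0.1063

Needing more than 7 sampled voters ⇔ fewer than 3 successes in the first 7. With X ~ Binomial(7, 0.59), P(Y > 7) = P(X ≤ 2).
  k=0: C(7,0)·0.59^0·0.41^7 = 0.001948
  k=1: C(7,1)·0.59^1·0.41^6 = 0.019618
  k=2: C(7,2)·0.59^2·0.41^5 = 0.084692
P(X ≤ 2) = 0.106258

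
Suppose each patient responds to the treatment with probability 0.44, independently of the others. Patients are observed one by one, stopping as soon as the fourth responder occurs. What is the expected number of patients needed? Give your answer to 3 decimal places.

9.091

Y = total patients until the fourth success; negative binomial with r=4, p=0.44.
E[Y] = r / p = 4 / 0.44 = 9.09091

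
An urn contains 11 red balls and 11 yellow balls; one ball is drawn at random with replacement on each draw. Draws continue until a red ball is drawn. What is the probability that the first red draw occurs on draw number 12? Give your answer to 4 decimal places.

Geometric (trials to first success), p = 0.50.
P(Y = 12) = (1−p)^11 · p = 0.00048828 · 0.50 = 0.000244

0.0002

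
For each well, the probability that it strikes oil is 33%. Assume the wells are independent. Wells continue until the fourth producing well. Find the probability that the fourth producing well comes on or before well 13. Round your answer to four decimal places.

Finishing within 13 wells ⇔ at least 4 successes in the first 13. With X ~ Binomial(13, 0.33), P(Y ≤ 13) = 1 − P(X ≤ 3).
  k=0: C(13,0)·0.33^0·0.67^13 = 0.005482
  k=1: C(13,1)·0.33^1·0.67^12 = 0.035104
  k=2: C(13,2)·0.33^2·0.67^11 = 0.103740
  k=3: C(13,3)·0.33^3·0.67^10 = 0.187351
1 − 0.331677 = 0.668323

0.6683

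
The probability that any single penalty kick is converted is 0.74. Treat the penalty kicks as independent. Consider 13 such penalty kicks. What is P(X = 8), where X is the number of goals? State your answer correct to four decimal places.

X ~ Binomial(n=13, p=0.74).
P(X=8) = C(13,8) · p^8 · (1−p)^5
= 1287 · 0.089919 · 0.0011881 = 0.137499

0.1375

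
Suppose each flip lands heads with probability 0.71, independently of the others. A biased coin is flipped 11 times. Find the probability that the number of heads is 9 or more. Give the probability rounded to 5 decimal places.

X ~ Binomial(11, 0.71); P(X ≥ 9) = Σ C(11,k) p^k (1−p)^(11−k) over k:
  k=9: C(11,9)·0.71^9·0.29^2 = 0.2120722
  k=10: C(11,10)·0.71^10·0.29^1 = 0.1038423
  k=11: C(11,11)·0.71^11·0.29^0 = 0.0231122
Total = 0.3390267

0.33903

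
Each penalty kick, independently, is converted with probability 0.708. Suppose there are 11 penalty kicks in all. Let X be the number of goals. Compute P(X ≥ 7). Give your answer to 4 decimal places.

X ~ Binomial(11, 0.708); P(X ≥ 7) = Σ C(11,k) p^k (1−p)^(11−k) over k:
  k=7: C(11,7)·0.708^7·0.292^4 = 0.213933
  k=8: C(11,8)·0.708^8·0.292^3 = 0.259357
  k=9: C(11,9)·0.708^9·0.292^2 = 0.209618
  k=10: C(11,10)·0.708^10·0.292^1 = 0.101650
  k=11: C(11,11)·0.708^11·0.292^0 = 0.022406
Total = 0.806964

0.8070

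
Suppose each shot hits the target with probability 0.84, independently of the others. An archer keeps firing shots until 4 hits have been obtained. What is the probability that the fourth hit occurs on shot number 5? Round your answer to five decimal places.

Y = trial on which the fourth success occurs; negative binomial, r=4, p=0.84.
P(Y=5) = C(4,3) · p^4 · (1−p)^1
= 4 · 0.49787 · 0.16 = 0.3186377

0.31864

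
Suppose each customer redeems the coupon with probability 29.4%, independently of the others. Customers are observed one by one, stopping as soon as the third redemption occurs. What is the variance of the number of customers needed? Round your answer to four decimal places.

24.5037

Y = total customers until the third success; negative binomial with r=3, p=0.294.
Var(Y) = r(1−p)/p² = 3·0.706 / 0.294² = 24.503679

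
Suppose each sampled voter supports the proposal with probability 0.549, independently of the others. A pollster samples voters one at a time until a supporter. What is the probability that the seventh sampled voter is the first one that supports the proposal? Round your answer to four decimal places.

Geometric (trials to first success), p = 0.549.
P(Y = 7) = (1−p)^6 · p = 0.0084151 · 0.549 = 0.004620

0.0046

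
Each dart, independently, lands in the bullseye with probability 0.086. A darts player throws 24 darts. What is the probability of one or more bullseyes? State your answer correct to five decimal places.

0.88447

P(at least one) = 1 − P(none) = 1 − (1 − 0.086)^24
= 1 − 0.1155337 = 0.8844663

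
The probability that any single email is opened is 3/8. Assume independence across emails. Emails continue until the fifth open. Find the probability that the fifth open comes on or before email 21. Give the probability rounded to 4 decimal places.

Finishing within 21 emails ⇔ at least 5 successes in the first 21. With X ~ Binomial(21, 0.375), P(Y ≤ 21) = 1 − P(X ≤ 4).
  k=0: C(21,0)·0.375^0·0.625^21 = 0.000052
  k=1: C(21,1)·0.375^1·0.625^20 = 0.000651
  k=2: C(21,2)·0.375^2·0.625^19 = 0.003908
  k=3: C(21,3)·0.375^3·0.625^18 = 0.014852
  k=4: C(21,4)·0.375^4·0.625^17 = 0.040100
1 − 0.059564 = 0.940436

0.9404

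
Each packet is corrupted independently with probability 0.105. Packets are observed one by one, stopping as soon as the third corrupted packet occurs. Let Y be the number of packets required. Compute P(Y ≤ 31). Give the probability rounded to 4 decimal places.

0.6457

Finishing within 31 packets ⇔ at least 3 successes in the first 31. With X ~ Binomial(31, 0.105), P(Y ≤ 31) = 1 − P(X ≤ 2).
  k=0: C(31,0)·0.105^0·0.895^31 = 0.032101
  k=1: C(31,1)·0.105^1·0.895^30 = 0.116746
  k=2: C(31,2)·0.105^2·0.895^29 = 0.205447
1 − 0.354294 = 0.645706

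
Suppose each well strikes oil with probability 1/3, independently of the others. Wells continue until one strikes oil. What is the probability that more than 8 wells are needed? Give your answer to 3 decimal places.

0.039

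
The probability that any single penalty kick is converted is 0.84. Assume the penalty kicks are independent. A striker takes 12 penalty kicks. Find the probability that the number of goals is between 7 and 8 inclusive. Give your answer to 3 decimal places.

X ~ Binomial(12, 0.84); P(7 ≤ X ≤ 8) = Σ C(12,k) p^k (1−p)^(12−k) over k:
  k=7: C(12,7)·0.84^7·0.16^5 = 0.02451
  k=8: C(12,8)·0.84^8·0.16^4 = 0.08041
Total = 0.10492

0.105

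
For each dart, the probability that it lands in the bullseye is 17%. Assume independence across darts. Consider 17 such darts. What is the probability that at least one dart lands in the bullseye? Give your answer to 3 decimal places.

0.958

P(at least one) = 1 − P(none) = 1 − (1 − 0.17)^17
= 1 − 0.04210 = 0.95790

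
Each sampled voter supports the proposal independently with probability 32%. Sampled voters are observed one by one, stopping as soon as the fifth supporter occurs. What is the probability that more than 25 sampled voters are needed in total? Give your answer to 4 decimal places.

Needing more than 25 sampled voters ⇔ fewer than 5 successes in the first 25. With X ~ Binomial(25, 0.32), P(Y > 25) = P(X ≤ 4).
  k=0: C(25,0)·0.32^0·0.68^25 = 0.000065
  k=1: C(25,1)·0.32^1·0.68^24 = 0.000764
  k=2: C(25,2)·0.32^2·0.68^23 = 0.004316
  k=3: C(25,3)·0.32^3·0.68^22 = 0.015573
  k=4: C(25,4)·0.32^4·0.68^21 = 0.040307
P(X ≤ 4) = 0.061026

0.0610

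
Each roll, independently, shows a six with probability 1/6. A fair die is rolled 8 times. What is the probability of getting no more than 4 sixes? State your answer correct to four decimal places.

0.9954

X ~ Binomial(8, 0.166667); P(X ≤ 4) = Σ C(8,k) p^k (1−p)^(8−k) over k:
  k=0: C(8,0)·0.166667^0·0.833333^8 = 0.232568
  k=1: C(8,1)·0.166667^1·0.833333^7 = 0.372109
  k=2: C(8,2)·0.166667^2·0.833333^6 = 0.260476
  k=3: C(8,3)·0.166667^3·0.833333^5 = 0.104190
  k=4: C(8,4)·0.166667^4·0.833333^4 = 0.026048
Total = 0.995391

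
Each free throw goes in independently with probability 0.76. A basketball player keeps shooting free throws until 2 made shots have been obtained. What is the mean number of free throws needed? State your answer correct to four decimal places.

2.6316

Y = total free throws until the second success; negative binomial with r=2, p=0.76.
E[Y] = r / p = 2 / 0.76 = 2.631579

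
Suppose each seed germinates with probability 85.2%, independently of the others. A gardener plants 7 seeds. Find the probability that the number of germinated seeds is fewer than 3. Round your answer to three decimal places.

X ~ Binomial(7, 0.852); P(X ≤ 2) = Σ C(7,k) p^k (1−p)^(7−k) over k:
  k=0: C(7,0)·0.852^0·0.148^7 = 0.00000
  k=1: C(7,1)·0.852^1·0.148^6 = 0.00006
  k=2: C(7,2)·0.852^2·0.148^5 = 0.00108
Total = 0.00115

0.001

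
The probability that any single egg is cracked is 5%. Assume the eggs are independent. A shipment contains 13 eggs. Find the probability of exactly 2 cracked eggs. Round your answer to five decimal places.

0.11092

X ~ Binomial(n=13, p=0.05).
P(X=2) = C(13,2) · p^2 · (1−p)^11
= 78 · 0.0025 · 0.5688 = 0.1109160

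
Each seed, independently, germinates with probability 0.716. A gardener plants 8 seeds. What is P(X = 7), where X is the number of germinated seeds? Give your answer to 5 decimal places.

0.21918

X ~ Binomial(n=8, p=0.716).
P(X=7) = C(8,7) · p^7 · (1−p)^1
= 8 · 0.09647 · 0.284 = 0.2191793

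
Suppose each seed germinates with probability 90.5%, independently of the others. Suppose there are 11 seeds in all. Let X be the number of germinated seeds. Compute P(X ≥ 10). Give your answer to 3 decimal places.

X ~ Binomial(11, 0.905); P(X ≥ 10) = Σ C(11,k) p^k (1−p)^(11−k) over k:
  k=10: C(11,10)·0.905^10·0.095^1 = 0.38513
  k=11: C(11,11)·0.905^11·0.095^0 = 0.33353
Total = 0.71865

0.719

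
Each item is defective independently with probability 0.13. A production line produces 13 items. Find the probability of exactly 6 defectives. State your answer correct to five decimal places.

X ~ Binomial(n=13, p=0.13).
P(X=6) = C(13,6) · p^6 · (1−p)^7
= 1716 · 4.8268e-06 · 0.37725 = 0.0031247

0.00312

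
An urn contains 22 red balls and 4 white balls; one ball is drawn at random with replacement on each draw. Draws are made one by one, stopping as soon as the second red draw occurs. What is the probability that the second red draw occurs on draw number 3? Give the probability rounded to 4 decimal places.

Y = trial on which the second success occurs; negative binomial, r=2, p=0.846154.
P(Y=3) = C(2,1) · p^2 · (1−p)^1
= 2 · 0.71598 · 0.15385 = 0.220300

0.2203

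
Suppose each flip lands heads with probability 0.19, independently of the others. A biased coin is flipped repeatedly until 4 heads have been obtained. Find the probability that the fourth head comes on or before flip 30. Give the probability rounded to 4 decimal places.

0.8484

Finishing within 30 flips ⇔ at least 4 successes in the first 30. With X ~ Binomial(30, 0.19), P(Y ≤ 30) = 1 − P(X ≤ 3).
  k=0: C(30,0)·0.19^0·0.81^30 = 0.001797
  k=1: C(30,1)·0.19^1·0.81^29 = 0.012646
  k=2: C(30,2)·0.19^2·0.81^28 = 0.043011
  k=3: C(30,3)·0.19^3·0.81^27 = 0.094163
1 − 0.151617 = 0.848383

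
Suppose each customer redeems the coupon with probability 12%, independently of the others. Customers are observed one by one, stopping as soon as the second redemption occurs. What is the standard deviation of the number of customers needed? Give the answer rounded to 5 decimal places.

11.05542

Y = total customers until the second success; negative binomial with r=2, p=0.12.
SD(Y) = √[r(1−p)/p²] = √(122.2222222) = 11.0554160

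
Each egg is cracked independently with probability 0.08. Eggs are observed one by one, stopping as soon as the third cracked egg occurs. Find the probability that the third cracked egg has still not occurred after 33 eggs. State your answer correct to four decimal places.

0.5018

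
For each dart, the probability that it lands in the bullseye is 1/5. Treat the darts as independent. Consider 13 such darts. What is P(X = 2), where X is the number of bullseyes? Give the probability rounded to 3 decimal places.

X ~ Binomial(n=13, p=0.20).
P(X=2) = C(13,2) · p^2 · (1−p)^11
= 78 · 0.04 · 0.085899 = 0.26801

0.268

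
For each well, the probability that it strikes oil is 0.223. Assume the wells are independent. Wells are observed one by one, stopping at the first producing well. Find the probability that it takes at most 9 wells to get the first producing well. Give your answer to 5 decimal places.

Y = number of wells to the first success; geometric, p = 0.223.
P(Y ≤ 9) = 1 − (1−p)^9 = 1 − 0.1032260 = 0.8967740

0.89677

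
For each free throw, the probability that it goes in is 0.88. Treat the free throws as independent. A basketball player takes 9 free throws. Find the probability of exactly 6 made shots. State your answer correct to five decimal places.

X ~ Binomial(n=9, p=0.88).
P(X=6) = C(9,6) · p^6 · (1−p)^3
= 84 · 0.4644 · 0.001728 = 0.0674092

0.06741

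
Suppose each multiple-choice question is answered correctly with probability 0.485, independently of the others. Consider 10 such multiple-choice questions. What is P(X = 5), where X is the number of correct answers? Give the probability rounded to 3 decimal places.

0.245

X ~ Binomial(n=10, p=0.485).
P(X=5) = C(10,5) · p^5 · (1−p)^5
= 252 · 0.026835 · 0.036227 = 0.24499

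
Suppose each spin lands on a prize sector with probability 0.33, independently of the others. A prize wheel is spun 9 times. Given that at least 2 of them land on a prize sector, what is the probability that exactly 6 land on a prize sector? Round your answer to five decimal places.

0.03829

X ~ Binomial(9, 0.33). Want P(X=6 | X≥2) = P(X=6) / P(X≥2).
P(X=6) = C(9,6)·0.33^6·0.67^3 = 0.0326278
P(X≥2) = 1 − 0.0272065 − 0.1206021 = 0.8521914
Ratio = 0.0326278 / 0.8521914 = 0.0382869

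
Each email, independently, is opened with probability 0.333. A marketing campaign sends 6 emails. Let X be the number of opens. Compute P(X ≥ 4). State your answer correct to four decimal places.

0.0998

X ~ Binomial(6, 0.333); P(X ≥ 4) = Σ C(6,k) p^k (1−p)^(6−k) over k:
  k=4: C(6,4)·0.333^4·0.667^2 = 0.082058
  k=5: C(6,5)·0.333^5·0.667^1 = 0.016387
  k=6: C(6,6)·0.333^6·0.667^0 = 0.001364
Total = 0.099808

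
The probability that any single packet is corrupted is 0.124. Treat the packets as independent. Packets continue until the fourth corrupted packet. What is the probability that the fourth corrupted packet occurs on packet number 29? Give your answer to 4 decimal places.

Y = trial on which the fourth success occurs; negative binomial, r=4, p=0.124.
P(Y=29) = C(28,3) · p^4 · (1−p)^25
= 3276 · 0.00023642 · 0.036526 = 0.028290

0.0283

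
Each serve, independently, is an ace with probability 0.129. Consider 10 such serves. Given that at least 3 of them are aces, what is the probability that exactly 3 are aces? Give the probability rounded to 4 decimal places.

0.7625

X ~ Binomial(10, 0.129). Want P(X=3 | X≥3) = P(X=3) / P(X≥3).
P(X=3) = C(10,3)·0.129^3·0.871^7 = 0.097966
P(X≥3) = 1 − 0.251294 − 0.372180 − 0.248049 = 0.128477
Ratio = 0.097966 / 0.128477 = 0.762519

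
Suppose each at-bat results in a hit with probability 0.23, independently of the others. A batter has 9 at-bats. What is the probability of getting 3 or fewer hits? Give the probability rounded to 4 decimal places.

0.8696

X ~ Binomial(9, 0.23); P(X ≤ 3) = Σ C(9,k) p^k (1−p)^(9−k) over k:
  k=0: C(9,0)·0.23^0·0.77^9 = 0.095152
  k=1: C(9,1)·0.23^1·0.77^8 = 0.255797
  k=2: C(9,2)·0.23^2·0.77^7 = 0.305628
  k=3: C(9,3)·0.23^3·0.77^6 = 0.213014
Total = 0.869591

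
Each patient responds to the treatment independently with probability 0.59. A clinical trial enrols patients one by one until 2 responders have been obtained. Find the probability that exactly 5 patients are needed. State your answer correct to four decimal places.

0.0960

Y = trial on which the second success occurs; negative binomial, r=2, p=0.59.
P(Y=5) = C(4,1) · p^2 · (1−p)^3
= 4 · 0.3481 · 0.068921 = 0.095966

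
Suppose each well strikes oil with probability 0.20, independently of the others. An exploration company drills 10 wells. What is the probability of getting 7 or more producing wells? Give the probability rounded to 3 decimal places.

X ~ Binomial(10, 0.20); P(X ≥ 7) = Σ C(10,k) p^k (1−p)^(10−k) over k:
  k=7: C(10,7)·0.20^7·0.80^3 = 0.00079
  k=8: C(10,8)·0.20^8·0.80^2 = 0.00007
  k=9: C(10,9)·0.20^9·0.80^1 = 0.00000
  k=10: C(10,10)·0.20^10·0.80^0 = 0.00000
Total = 0.00086

0.001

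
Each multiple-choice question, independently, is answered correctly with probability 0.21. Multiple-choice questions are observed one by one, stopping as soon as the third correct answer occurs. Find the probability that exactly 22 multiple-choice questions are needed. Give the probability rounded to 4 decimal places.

0.0221

Y = trial on which the third success occurs; negative binomial, r=3, p=0.21.
P(Y=22) = C(21,2) · p^3 · (1−p)^19
= 210 · 0.009261 · 0.011348 = 0.022069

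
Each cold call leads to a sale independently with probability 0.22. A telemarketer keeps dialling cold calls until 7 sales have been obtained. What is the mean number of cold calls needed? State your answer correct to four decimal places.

Y = total cold calls until the seventh success; negative binomial with r=7, p=0.22.
E[Y] = r / p = 7 / 0.22 = 31.818182

31.8182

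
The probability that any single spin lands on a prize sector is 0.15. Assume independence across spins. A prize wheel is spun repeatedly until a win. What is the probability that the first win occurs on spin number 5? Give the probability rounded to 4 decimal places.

0.0783

Geometric (trials to first success), p = 0.15.
P(Y = 5) = (1−p)^4 · p = 0.52201 · 0.15 = 0.078301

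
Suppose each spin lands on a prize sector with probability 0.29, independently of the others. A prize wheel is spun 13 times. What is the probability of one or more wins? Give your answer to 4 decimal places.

0.9883

P(at least one) = 1 − P(none) = 1 − (1 − 0.29)^13
= 1 − 0.011651 = 0.988349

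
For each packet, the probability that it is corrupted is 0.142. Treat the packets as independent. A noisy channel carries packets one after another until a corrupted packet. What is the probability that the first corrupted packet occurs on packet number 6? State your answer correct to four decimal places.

0.0660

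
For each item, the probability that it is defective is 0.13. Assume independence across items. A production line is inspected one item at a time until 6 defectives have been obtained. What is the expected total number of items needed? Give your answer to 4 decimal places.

Y = total items until the sixth success; negative binomial with r=6, p=0.13.
E[Y] = r / p = 6 / 0.13 = 46.153846

46.1538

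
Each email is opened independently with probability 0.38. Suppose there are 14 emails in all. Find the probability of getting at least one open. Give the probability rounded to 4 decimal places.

P(at least one) = 1 − P(none) = 1 − (1 − 0.38)^14
= 1 − 0.001240 = 0.998760

0.9988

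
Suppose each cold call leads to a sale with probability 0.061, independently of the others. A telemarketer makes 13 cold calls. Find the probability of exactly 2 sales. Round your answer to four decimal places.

X ~ Binomial(n=13, p=0.061).
P(X=2) = C(13,2) · p^2 · (1−p)^11
= 78 · 0.003721 · 0.5004 = 0.145237

0.1452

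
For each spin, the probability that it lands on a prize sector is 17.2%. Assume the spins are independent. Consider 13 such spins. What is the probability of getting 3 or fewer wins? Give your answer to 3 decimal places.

X ~ Binomial(13, 0.172); P(X ≤ 3) = Σ C(13,k) p^k (1−p)^(13−k) over k:
  k=0: C(13,0)·0.172^0·0.828^13 = 0.08598
  k=1: C(13,1)·0.172^1·0.828^12 = 0.23219
  k=2: C(13,2)·0.172^2·0.828^11 = 0.28939
  k=3: C(13,3)·0.172^3·0.828^10 = 0.22042
Total = 0.82798

0.828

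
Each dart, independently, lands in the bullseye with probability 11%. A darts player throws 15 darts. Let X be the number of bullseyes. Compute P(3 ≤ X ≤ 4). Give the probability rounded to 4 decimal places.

0.2050

X ~ Binomial(15, 0.11); P(3 ≤ X ≤ 4) = Σ C(15,k) p^k (1−p)^(15−k) over k:
  k=3: C(15,3)·0.11^3·0.89^12 = 0.149579
  k=4: C(15,4)·0.11^4·0.89^11 = 0.055462
Total = 0.205040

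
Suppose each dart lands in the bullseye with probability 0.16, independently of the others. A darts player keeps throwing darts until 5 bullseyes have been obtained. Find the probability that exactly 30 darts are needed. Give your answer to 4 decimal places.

0.0319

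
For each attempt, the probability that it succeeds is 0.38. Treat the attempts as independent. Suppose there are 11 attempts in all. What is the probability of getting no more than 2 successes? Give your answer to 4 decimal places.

0.1478

X ~ Binomial(11, 0.38); P(X ≤ 2) = Σ C(11,k) p^k (1−p)^(11−k) over k:
  k=0: C(11,0)·0.38^0·0.62^11 = 0.005204
  k=1: C(11,1)·0.38^1·0.62^10 = 0.035083
  k=2: C(11,2)·0.38^2·0.62^9 = 0.107512
Total = 0.147798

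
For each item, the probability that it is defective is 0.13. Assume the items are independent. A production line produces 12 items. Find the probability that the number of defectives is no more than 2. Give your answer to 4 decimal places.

0.8023

X ~ Binomial(12, 0.13); P(X ≤ 2) = Σ C(12,k) p^k (1−p)^(12−k) over k:
  k=0: C(12,0)·0.13^0·0.87^12 = 0.188032
  k=1: C(12,1)·0.13^1·0.87^11 = 0.337160
  k=2: C(12,2)·0.13^2·0.87^10 = 0.277091
Total = 0.802283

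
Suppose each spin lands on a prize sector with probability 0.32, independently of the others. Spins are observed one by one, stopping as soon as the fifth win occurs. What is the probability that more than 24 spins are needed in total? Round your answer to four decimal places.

0.0770

Needing more than 24 spins ⇔ fewer than 5 successes in the first 24. With X ~ Binomial(24, 0.32), P(Y > 24) = P(X ≤ 4).
  k=0: C(24,0)·0.32^0·0.68^24 = 0.000096
  k=1: C(24,1)·0.32^1·0.68^23 = 0.001079
  k=2: C(24,2)·0.32^2·0.68^22 = 0.005840
  k=3: C(24,3)·0.32^3·0.68^21 = 0.020153
  k=4: C(24,4)·0.32^4·0.68^20 = 0.049791
P(X ≤ 4) = 0.076959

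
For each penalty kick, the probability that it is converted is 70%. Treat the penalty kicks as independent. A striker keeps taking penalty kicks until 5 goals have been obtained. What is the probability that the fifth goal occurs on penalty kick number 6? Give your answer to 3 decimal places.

0.252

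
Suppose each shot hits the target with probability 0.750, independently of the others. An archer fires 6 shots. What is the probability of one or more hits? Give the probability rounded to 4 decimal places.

P(at least one) = 1 − P(none) = 1 − (1 − 0.75)^6
= 1 − 0.000244 = 0.999756

0.9998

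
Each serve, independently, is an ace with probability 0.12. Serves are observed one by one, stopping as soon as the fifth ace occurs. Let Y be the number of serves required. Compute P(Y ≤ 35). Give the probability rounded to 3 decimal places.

0.412

Finishing within 35 serves ⇔ at least 5 successes in the first 35. With X ~ Binomial(35, 0.12), P(Y ≤ 35) = 1 − P(X ≤ 4).
  k=0: C(35,0)·0.12^0·0.88^35 = 0.01140
  k=1: C(35,1)·0.12^1·0.88^34 = 0.05441
  k=2: C(35,2)·0.12^2·0.88^33 = 0.12613
  k=3: C(35,3)·0.12^3·0.88^32 = 0.18919
  k=4: C(35,4)·0.12^4·0.88^31 = 0.20639
1 − 0.58751 = 0.41249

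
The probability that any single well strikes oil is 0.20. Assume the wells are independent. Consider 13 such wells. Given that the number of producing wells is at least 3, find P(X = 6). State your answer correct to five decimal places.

X ~ Binomial(13, 0.20). Want P(X=6 | X≥3) = P(X=6) / P(X≥3).
P(X=6) = C(13,6)·0.20^6·0.80^7 = 0.0230318
P(X≥3) = 1 − 0.0549756 − 0.1786706 − 0.2680060 = 0.4983478
Ratio = 0.0230318 / 0.4983478 = 0.0462162

0.04622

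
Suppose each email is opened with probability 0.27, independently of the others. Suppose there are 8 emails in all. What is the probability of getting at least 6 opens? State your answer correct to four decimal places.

X ~ Binomial(8, 0.27); P(X ≥ 6) = Σ C(8,k) p^k (1−p)^(8−k) over k:
  k=6: C(8,6)·0.27^6·0.73^2 = 0.005781
  k=7: C(8,7)·0.27^7·0.73^1 = 0.000611
  k=8: C(8,8)·0.27^8·0.73^0 = 0.000028
Total = 0.006420

0.0064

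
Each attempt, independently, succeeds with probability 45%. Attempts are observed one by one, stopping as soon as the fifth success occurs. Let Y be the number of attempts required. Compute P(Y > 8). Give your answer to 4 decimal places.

Needing more than 8 attempts ⇔ fewer than 5 successes in the first 8. With X ~ Binomial(8, 0.45), P(Y > 8) = P(X ≤ 4).
  k=0: C(8,0)·0.45^0·0.55^8 = 0.008373
  k=1: C(8,1)·0.45^1·0.55^7 = 0.054808
  k=2: C(8,2)·0.45^2·0.55^6 = 0.156949
  k=3: C(8,3)·0.45^3·0.55^5 = 0.256826
  k=4: C(8,4)·0.45^4·0.55^4 = 0.262663
P(X ≤ 4) = 0.739619

0.7396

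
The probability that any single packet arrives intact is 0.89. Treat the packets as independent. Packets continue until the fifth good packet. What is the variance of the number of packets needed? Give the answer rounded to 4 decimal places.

Y = total packets until the fifth success; negative binomial with r=5, p=0.89.
Var(Y) = r(1−p)/p² = 5·0.11 / 0.89² = 0.694357

0.6944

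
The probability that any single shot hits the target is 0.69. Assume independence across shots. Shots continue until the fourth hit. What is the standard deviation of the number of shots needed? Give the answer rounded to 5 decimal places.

Y = total shots until the fourth success; negative binomial with r=4, p=0.69.
SD(Y) = √[r(1−p)/p²] = √(2.6044949) = 1.6138447

1.61384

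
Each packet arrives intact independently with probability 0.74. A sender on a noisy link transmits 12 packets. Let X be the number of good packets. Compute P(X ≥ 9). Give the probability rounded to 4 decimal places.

0.6176

X ~ Binomial(12, 0.74); P(X ≥ 9) = Σ C(12,k) p^k (1−p)^(12−k) over k:
  k=9: C(12,9)·0.74^9·0.26^3 = 0.257293
  k=10: C(12,10)·0.74^10·0.26^2 = 0.219689
  k=11: C(12,11)·0.74^11·0.26^1 = 0.113685
  k=12: C(12,12)·0.74^12·0.26^0 = 0.026964
Total = 0.617631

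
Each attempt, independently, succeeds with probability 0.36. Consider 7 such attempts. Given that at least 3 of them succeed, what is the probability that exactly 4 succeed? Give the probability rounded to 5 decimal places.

0.31411

X ~ Binomial(7, 0.36). Want P(X=4 | X≥3) = P(X=4) / P(X≥3).
P(X=4) = C(7,4)·0.36^4·0.64^3 = 0.1541054
P(X≥3) = 1 − 0.0439805 − 0.1731731 − 0.2922296 = 0.4906169
Ratio = 0.1541054 / 0.4906169 = 0.3141055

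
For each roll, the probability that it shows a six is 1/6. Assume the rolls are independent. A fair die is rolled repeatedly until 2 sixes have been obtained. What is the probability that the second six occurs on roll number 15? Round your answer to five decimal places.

0.03635

Y = trial on which the second success occurs; negative binomial, r=2, p=0.166667.
P(Y=15) = C(14,1) · p^2 · (1−p)^13
= 14 · 0.027778 · 0.093464 = 0.0363471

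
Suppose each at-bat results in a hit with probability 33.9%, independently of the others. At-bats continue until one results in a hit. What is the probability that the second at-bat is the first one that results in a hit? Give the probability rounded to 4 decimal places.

0.2241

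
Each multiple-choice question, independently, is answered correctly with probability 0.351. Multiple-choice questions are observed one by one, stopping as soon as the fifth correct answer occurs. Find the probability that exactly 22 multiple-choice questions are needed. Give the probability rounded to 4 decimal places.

0.0205

Y = trial on which the fifth success occurs; negative binomial, r=5, p=0.351.
P(Y=22) = C(21,4) · p^5 · (1−p)^17
= 5985 · 0.0053276 · 0.00064292 = 0.020500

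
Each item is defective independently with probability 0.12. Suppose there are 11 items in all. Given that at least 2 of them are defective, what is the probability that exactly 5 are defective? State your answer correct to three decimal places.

0.014

X ~ Binomial(11, 0.12). Want P(X=5 | X≥2) = P(X=5) / P(X≥2).
P(X=5) = C(11,5)·0.12^5·0.88^6 = 0.00534
P(X≥2) = 1 − 0.24508 − 0.36762 = 0.38730
Ratio = 0.00534 / 0.38730 = 0.01378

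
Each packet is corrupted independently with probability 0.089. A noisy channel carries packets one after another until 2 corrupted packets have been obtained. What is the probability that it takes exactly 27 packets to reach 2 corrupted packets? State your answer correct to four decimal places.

Y = trial on which the second success occurs; negative binomial, r=2, p=0.089.
P(Y=27) = C(26,1) · p^2 · (1−p)^25
= 26 · 0.007921 · 0.097266 = 0.020031

0.0200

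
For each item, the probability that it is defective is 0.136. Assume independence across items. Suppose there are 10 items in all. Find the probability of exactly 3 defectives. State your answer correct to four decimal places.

X ~ Binomial(n=10, p=0.136).
P(X=3) = C(10,3) · p^3 · (1−p)^7
= 120 · 0.0025155 · 0.35941 = 0.108491

0.1085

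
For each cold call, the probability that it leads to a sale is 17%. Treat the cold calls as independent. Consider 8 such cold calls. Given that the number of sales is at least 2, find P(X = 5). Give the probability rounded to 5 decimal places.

X ~ Binomial(8, 0.17). Want P(X=5 | X≥2) = P(X=5) / P(X≥2).
P(X=5) = C(8,5)·0.17^5·0.83^3 = 0.0045464
P(X≥2) = 1 − 0.2252292 − 0.3690503 = 0.4057205
Ratio = 0.0045464 / 0.4057205 = 0.0112057

0.01121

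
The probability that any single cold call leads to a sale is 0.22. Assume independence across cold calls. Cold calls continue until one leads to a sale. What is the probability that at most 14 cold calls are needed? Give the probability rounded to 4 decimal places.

Y = number of cold calls to the first success; geometric, p = 0.22.
P(Y ≤ 14) = 1 − (1−p)^14 = 1 − 0.030855 = 0.969145

0.9691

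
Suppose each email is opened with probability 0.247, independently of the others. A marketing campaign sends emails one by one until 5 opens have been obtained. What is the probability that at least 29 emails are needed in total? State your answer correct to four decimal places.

0.1433

Needing more than 28 emails ⇔ fewer than 5 successes in the first 28. With X ~ Binomial(28, 0.247), P(Y > 28) = P(X ≤ 4).
  k=0: C(28,0)·0.247^0·0.753^28 = 0.000355
  k=1: C(28,1)·0.247^1·0.753^27 = 0.003261
  k=2: C(28,2)·0.247^2·0.753^26 = 0.014440
  k=3: C(28,3)·0.247^3·0.753^25 = 0.041050
  k=4: C(28,4)·0.247^4·0.753^24 = 0.084157
P(X ≤ 4) = 0.143262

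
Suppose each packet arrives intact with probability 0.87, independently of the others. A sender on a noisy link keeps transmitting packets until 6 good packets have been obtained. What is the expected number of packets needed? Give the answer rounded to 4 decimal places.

Y = total packets until the sixth success; negative binomial with r=6, p=0.87.
E[Y] = r / p = 6 / 0.87 = 6.896552

6.8966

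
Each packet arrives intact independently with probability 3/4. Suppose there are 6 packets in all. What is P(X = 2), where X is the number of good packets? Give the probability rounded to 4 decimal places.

0.0330

X ~ Binomial(n=6, p=0.75).
P(X=2) = C(6,2) · p^2 · (1−p)^4
= 15 · 0.5625 · 0.0039062 = 0.032959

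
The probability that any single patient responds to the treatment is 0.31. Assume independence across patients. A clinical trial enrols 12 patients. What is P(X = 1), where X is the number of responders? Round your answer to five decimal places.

0.06279

X ~ Binomial(n=12, p=0.31).
P(X=1) = C(12,1) · p^1 · (1−p)^11
= 12 · 0.31 · 0.016879 = 0.0627889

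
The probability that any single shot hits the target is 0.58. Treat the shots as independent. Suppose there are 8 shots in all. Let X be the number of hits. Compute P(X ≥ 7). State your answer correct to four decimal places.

0.0870

X ~ Binomial(8, 0.58); P(X ≥ 7) = Σ C(8,k) p^k (1−p)^(8−k) over k:
  k=7: C(8,7)·0.58^7·0.42^1 = 0.074188
  k=8: C(8,8)·0.58^8·0.42^0 = 0.012806
Total = 0.086995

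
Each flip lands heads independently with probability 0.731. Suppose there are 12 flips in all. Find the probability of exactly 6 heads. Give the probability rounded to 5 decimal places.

X ~ Binomial(n=12, p=0.731).
P(X=6) = C(12,6) · p^6 · (1−p)^6
= 924 · 0.15258 · 0.00037889 = 0.0534183

0.05342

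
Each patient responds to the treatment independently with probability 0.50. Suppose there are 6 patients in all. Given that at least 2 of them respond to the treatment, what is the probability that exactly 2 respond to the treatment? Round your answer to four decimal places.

X ~ Binomial(6, 0.50). Want P(X=2 | X≥2) = P(X=2) / P(X≥2).
P(X=2) = C(6,2)·0.50^2·0.50^4 = 0.234375
P(X≥2) = 1 − 0.015625 − 0.093750 = 0.890625
Ratio = 0.234375 / 0.890625 = 0.263158

0.2632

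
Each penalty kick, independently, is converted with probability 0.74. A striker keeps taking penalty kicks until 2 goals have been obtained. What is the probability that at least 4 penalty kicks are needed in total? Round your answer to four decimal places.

0.1676

Needing more than 3 penalty kicks ⇔ fewer than 2 successes in the first 3. With X ~ Binomial(3, 0.74), P(Y > 3) = P(X ≤ 1).
  k=0: C(3,0)·0.74^0·0.26^3 = 0.017576
  k=1: C(3,1)·0.74^1·0.26^2 = 0.150072
P(X ≤ 1) = 0.167648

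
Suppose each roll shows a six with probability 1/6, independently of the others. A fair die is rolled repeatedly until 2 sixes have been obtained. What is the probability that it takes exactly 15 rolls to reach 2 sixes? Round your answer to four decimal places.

0.0363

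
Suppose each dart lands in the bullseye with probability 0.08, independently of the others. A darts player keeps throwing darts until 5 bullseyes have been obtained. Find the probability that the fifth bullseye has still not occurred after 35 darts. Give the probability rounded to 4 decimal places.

0.8557

Needing more than 35 darts ⇔ fewer than 5 successes in the first 35. With X ~ Binomial(35, 0.08), P(Y > 35) = P(X ≤ 4).
  k=0: C(35,0)·0.08^0·0.92^35 = 0.054022
  k=1: C(35,1)·0.08^1·0.92^34 = 0.164416
  k=2: C(35,2)·0.08^2·0.92^33 = 0.243050
  k=3: C(35,3)·0.08^3·0.92^32 = 0.232482
  k=4: C(35,4)·0.08^4·0.92^31 = 0.161727
P(X ≤ 4) = 0.855698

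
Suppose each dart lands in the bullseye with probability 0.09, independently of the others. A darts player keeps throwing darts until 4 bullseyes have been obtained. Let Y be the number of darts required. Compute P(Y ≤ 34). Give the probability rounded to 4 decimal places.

Finishing within 34 darts ⇔ at least 4 successes in the first 34. With X ~ Binomial(34, 0.09), P(Y ≤ 34) = 1 − P(X ≤ 3).
  k=0: C(34,0)·0.09^0·0.91^34 = 0.040496
  k=1: C(34,1)·0.09^1·0.91^33 = 0.136172
  k=2: C(34,2)·0.09^2·0.91^32 = 0.222215
  k=3: C(34,3)·0.09^3·0.91^31 = 0.234424
1 − 0.633306 = 0.366694

0.3667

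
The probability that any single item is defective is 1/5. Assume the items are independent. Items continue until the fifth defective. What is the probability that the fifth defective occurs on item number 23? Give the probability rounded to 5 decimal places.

0.04217

Y = trial on which the fifth success occurs; negative binomial, r=5, p=0.20.
P(Y=23) = C(22,4) · p^5 · (1−p)^18
= 7315 · 0.00032 · 0.018014 = 0.0421681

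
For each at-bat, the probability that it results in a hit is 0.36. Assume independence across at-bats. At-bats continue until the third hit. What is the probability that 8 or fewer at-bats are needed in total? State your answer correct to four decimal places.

0.5958

Finishing within 8 at-bats ⇔ at least 3 successes in the first 8. With X ~ Binomial(8, 0.36), P(Y ≤ 8) = 1 − P(X ≤ 2).
  k=0: C(8,0)·0.36^0·0.64^8 = 0.028147
  k=1: C(8,1)·0.36^1·0.64^7 = 0.126664
  k=2: C(8,2)·0.36^2·0.64^6 = 0.249369
1 − 0.404180 = 0.595820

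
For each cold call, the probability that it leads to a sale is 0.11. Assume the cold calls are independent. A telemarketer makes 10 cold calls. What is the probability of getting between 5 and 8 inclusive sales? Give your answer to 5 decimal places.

0.00252

X ~ Binomial(10, 0.11); P(5 ≤ X ≤ 8) = Σ C(10,k) p^k (1−p)^(10−k) over k:
  k=5: C(10,5)·0.11^5·0.89^5 = 0.0022663
  k=6: C(10,6)·0.11^6·0.89^4 = 0.0002334
  k=7: C(10,7)·0.11^7·0.89^3 = 0.0000165
  k=8: C(10,8)·0.11^8·0.89^2 = 0.0000008
Total = 0.0025170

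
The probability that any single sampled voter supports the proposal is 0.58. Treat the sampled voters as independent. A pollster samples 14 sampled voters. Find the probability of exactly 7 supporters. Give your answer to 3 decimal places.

X ~ Binomial(n=14, p=0.58).
P(X=7) = C(14,7) · p^7 · (1−p)^7
= 3432 · 0.02208 · 0.0023054 = 0.17470

0.175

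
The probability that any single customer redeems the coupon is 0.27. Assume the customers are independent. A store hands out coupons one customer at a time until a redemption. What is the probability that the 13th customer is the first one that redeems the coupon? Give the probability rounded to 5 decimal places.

Geometric (trials to first success), p = 0.27.
P(Y = 13) = (1−p)^12 · p = 0.022902 · 0.27 = 0.0061836

0.00618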